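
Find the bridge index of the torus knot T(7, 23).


The bridge number of T(p,q) is min(p,q).
min(7, 23) = 7

7


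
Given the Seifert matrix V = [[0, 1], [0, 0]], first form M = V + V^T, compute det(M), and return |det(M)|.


Step 1: Form V + V^T where V = [[0, 1], [0, 0]]
  V^T = [[0, 0], [1, 0]]
  V + V^T = [[0, 1], [1, 0]]
Step 2: det(V + V^T) = 0*0 - 1*1
  = 0 - 1 = -1
Step 3: Knot determinant = |det(V + V^T)| = |-1| = 1

1


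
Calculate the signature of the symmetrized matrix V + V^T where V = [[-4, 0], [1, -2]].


Step 1: V + V^T = [[-8, 1], [1, -4]]
Step 2: trace = -12, det = 31
Step 3: Discriminant = (-12)^2 - 4*31 = 20
Step 4: Eigenvalues: -3.76393, -8.23607
Step 5: Signature = (# positive eigenvalues) - (# negative eigenvalues) = -2

-2


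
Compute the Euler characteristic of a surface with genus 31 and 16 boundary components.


chi = 2 - 2g - b
= 2 - 2*31 - 16
= 2 - 62 - 16 = -76

-76


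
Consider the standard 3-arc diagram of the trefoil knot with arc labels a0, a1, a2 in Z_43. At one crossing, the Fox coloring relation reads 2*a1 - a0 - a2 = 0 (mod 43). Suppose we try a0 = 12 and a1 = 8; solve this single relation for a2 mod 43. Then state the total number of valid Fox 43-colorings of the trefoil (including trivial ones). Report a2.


Step 1: Apply the given crossing relation 2*a1 - a0 - a2 = 0 (mod 43).
  a2 = 2*a1 - a0 mod 43
  a2 = 2*8 - 12 mod 43
  a2 = 16 - 12 mod 43
  a2 = 4 mod 43 = 4
Step 2: The trefoil has determinant 3.
  Number of Fox p-colorings (p prime) is p^2 if p = 3, else p.
  Since 43 does not divide 3, only trivial (constant) colorings exist.
  (So the trial a0 = 12, a1 = 8 with a0 != a1 does NOT extend to a valid coloring of the whole trefoil: the other two crossing relations require 3*(a1 - a0) = 0 (mod 43), which fails.)
  Total colorings = 43
Step 3: a2 = 4, total Fox 43-colorings = 43

4


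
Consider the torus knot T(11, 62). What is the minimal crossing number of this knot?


For a torus knot T(p, q) with gcd(p,q)=1,
the crossing number is min(p*(q-1), q*(p-1)).
p*(q-1) = 11*61 = 671
q*(p-1) = 62*10 = 620
min(671, 620) = 620

620


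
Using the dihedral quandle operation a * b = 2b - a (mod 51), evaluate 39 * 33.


39 * 33 = 2*33 - 39 mod 51
= 66 - 39 mod 51
= 27 mod 51 = 27

27


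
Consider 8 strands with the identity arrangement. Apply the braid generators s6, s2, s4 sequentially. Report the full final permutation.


Starting with identity [1, 2, 3, 4, 5, 6, 7, 8].
Apply generators in sequence:
  After s6: [1, 2, 3, 4, 5, 7, 6, 8]
  After s2: [1, 3, 2, 4, 5, 7, 6, 8]
  After s4: [1, 3, 2, 5, 4, 7, 6, 8]
Final permutation: [1, 3, 2, 5, 4, 7, 6, 8]

[1, 3, 2, 5, 4, 7, 6, 8]


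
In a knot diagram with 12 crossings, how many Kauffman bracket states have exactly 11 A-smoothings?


We choose which 11 of 12 crossings get A-smoothings.
C(12, 11) = 12! / (11! * 1!)
= 12

12


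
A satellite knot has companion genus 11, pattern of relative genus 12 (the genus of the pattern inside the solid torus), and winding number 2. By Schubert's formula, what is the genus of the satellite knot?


Schubert: g(satellite) = g_rel(pattern) + |winding| * g(companion),
where g_rel(pattern) is the genus of the pattern relative to the solid torus.
= 12 + 2 * 11
= 12 + 22 = 34

34


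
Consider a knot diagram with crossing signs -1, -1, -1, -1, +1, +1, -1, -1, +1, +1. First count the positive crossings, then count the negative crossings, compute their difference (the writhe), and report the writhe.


Step 1: Count positive crossings (+1).
Positive crossings: 4
Step 2: Count negative crossings (-1).
Negative crossings: 6
Step 3: Writhe = (positive) - (negative)
w = 4 - 6 = -2
Step 4: |w| = 2, and w is negative

-2


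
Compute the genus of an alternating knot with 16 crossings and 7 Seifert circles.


For alternating knots, g = (c - s + 1)/2.
= (16 - 7 + 1)/2
= 10/2 = 5

5


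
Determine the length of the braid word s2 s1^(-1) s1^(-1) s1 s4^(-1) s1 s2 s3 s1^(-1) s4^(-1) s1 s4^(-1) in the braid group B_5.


The word length counts the number of generators (including inverses).
Listing each generator: s2, s1^(-1), s1^(-1), s1, s4^(-1), s1, s2, s3, s1^(-1), s4^(-1), s1, s4^(-1)
There are 12 generators in this braid word.

12


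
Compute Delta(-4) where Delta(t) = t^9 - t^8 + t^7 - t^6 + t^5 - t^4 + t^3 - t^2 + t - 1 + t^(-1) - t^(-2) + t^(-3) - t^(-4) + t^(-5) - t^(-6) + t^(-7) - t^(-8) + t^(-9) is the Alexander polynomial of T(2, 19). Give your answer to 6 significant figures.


Substituting t = -4 into Delta(t) = t^9 - t^8 + t^7 - t^6 + t^5 - t^4 + t^3 - t^2 + t - 1 + t^(-1) - t^(-2) + t^(-3) - t^(-4) + t^(-5) - t^(-6) + t^(-7) - t^(-8) + t^(-9):
Term values: (-262144) + (-65536) + (-16384) + (-4096) + (-1024) + (-256) + (-64) + (-16) + (-4) + (-1) + (-0.25) + (-0.0625) + (-0.015625) + (-0.00390625) + (-0.000976562) + (-0.000244141) + (-6.10352e-05) + (-1.52588e-05) + (-3.8147e-06)
Sum = -349525.3333
Rounded to 6 significant figures: -349525

-349525


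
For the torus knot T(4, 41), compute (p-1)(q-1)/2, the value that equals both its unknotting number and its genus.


For a torus knot T(p,q), both the unknotting number and genus equal (p-1)(q-1)/2.
= (4-1)(41-1)/2
= 3*40/2
= 120/2 = 60

60


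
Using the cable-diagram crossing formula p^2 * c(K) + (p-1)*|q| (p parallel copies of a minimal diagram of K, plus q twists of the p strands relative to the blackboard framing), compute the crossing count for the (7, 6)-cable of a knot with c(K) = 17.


Step 1: Each of the c(K) crossings of the companion diagram becomes p*p = p^2 crossings among the p parallel strands, and each of the |q| twists s_1 s_2 ... s_(p-1) adds (p-1) crossings.
  Crossings = p^2 * c(K) + (p-1)*|q|
Step 2: = 7^2 * 17 + (7-1)*6
Step 3: = 49*17 + 6*6
Step 4: = 833 + 36 = 869

869


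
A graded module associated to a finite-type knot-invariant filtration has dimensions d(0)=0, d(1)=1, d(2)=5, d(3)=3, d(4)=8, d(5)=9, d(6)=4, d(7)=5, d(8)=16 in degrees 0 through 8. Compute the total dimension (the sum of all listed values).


Total dimension = d(0) + d(1) + ... + d(8)
= 0 + 1 + 5 + 3 + 8 + 9 + 4 + 5 + 16
= 51

51


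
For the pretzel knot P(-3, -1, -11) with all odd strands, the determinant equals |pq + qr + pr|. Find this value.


Step 1: Compute pq + qr + pr.
pq = (-3)*(-1) = 3
qr = (-1)*(-11) = 11
pr = (-3)*(-11) = 33
pq + qr + pr = 3 + 11 + 33 = 47
Step 2: Take absolute value.
det(P(-3,-1,-11)) = |47| = 47

47


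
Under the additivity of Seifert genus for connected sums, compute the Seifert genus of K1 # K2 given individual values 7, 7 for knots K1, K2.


The Seifert genus is additive under connected sum.
Seifert genus(K1 # K2) = (7) + (7)
= 14

14


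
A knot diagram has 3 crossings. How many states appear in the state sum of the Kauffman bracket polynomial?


Each crossing contributes 2 choices (A-smoothing or B-smoothing).
Total states = 2^3 = 8

8


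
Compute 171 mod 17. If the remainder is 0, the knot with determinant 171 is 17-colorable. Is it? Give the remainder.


Step 1: A knot is p-colorable if and only if p divides its determinant.
Step 2: Compute 171 mod 17.
171 = 10 * 17 + 1
Step 3: 171 mod 17 = 1
Step 4: The knot is 17-colorable: no

1


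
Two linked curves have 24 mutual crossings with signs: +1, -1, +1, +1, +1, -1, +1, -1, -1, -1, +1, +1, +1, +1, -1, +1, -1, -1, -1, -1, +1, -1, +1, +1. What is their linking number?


Step 1: Count positive crossings: 13
Step 2: Count negative crossings: 11
Step 3: Sum of signs = 13 - 11 = 2
Step 4: Linking number = sum/2 = 2/2 = 1

1


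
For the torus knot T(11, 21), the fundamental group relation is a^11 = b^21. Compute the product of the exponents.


The relation is a^11 = b^21.
Product of exponents = 11 * 21
= 231

231


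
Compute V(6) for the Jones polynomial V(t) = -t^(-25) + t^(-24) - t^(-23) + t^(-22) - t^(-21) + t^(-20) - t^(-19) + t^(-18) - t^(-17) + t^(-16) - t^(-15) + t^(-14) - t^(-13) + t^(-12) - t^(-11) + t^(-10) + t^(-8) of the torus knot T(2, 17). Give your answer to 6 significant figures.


Substituting t = 6 into V(t) = -t^(-25) + t^(-24) - t^(-23) + t^(-22) - t^(-21) + t^(-20) - t^(-19) + t^(-18) - t^(-17) + t^(-16) - t^(-15) + t^(-14) - t^(-13) + t^(-12) - t^(-11) + t^(-10) + t^(-8):
  (-)t^(-25) = -3.51738e-20
  (+)t^(-24) = 2.11043e-19
  (-)t^(-23) = -1.26626e-18
  (+)t^(-22) = 7.59753e-18
  (-)t^(-21) = -4.55852e-17
  (+)t^(-20) = 2.73511e-16
  (-)t^(-19) = -1.64107e-15
  (+)t^(-18) = 9.8464e-15
  (-)t^(-17) = -5.90784e-14
  (+)t^(-16) = 3.5447e-13
  (-)t^(-15) = -2.12682e-12
  (+)t^(-14) = 1.27609e-11
  (-)t^(-13) = -7.65656e-11
  (+)t^(-12) = 4.59394e-10
  (-)t^(-11) = -2.75636e-09
  (+)t^(-10) = 1.65382e-08
  (+)t^(-8) = 5.95374e-07
Sum = (-3.51738e-20) + (2.11043e-19) + (-1.26626e-18) + (7.59753e-18) + (-4.55852e-17) + (2.73511e-16) + (-1.64107e-15) + (9.8464e-15) + (-5.90784e-14) + (3.5447e-13) + (-2.12682e-12) + (1.27609e-11) + (-7.65656e-11) + (4.59394e-10) + (-2.75636e-09) + (1.65382e-08) + (5.95374e-07)
= 6.095497565e-07
Rounded to 6 significant figures: 6.0955e-07

6.0955e-07


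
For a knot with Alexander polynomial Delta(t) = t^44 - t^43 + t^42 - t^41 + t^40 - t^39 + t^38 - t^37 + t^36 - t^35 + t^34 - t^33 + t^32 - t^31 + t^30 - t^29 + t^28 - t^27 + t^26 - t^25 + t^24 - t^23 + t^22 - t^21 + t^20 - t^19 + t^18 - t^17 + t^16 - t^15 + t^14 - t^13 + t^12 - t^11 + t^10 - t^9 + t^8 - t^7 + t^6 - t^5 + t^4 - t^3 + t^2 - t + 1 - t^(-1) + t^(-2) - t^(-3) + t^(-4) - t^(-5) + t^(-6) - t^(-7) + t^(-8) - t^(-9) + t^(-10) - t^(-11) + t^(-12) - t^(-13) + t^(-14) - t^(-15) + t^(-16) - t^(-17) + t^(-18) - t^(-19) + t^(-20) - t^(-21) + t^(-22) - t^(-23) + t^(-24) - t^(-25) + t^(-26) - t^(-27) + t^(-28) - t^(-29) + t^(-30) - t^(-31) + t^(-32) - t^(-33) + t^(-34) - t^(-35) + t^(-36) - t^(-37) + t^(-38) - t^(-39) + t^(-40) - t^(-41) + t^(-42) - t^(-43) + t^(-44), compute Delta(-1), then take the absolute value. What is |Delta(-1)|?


Step 1: The polynomial has 89 terms with alternating signs, exponents from 44 down to -44.
Step 2: Substitute t = -1. The i-th term has coefficient (-1)^i and exponent (m-i),
  so its value is (-1)^i * (-1)^(m-i) = (-1)^m = 1 for every i.
Step 3: All 89 terms equal 1, so Delta(-1) = 89 * (1) = 89
Step 4: |Delta(-1)| = 89

89


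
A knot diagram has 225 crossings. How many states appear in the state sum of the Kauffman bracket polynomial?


Each crossing contributes 2 choices (A-smoothing or B-smoothing).
Total states = 2^225 = 53919893334301279589334030174039261347274288845081144962207220498432

53919893334301279589334030174039261347274288845081144962207220498432


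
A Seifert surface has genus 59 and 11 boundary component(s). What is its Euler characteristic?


chi = 2 - 2g - b
= 2 - 2*59 - 11
= 2 - 118 - 11 = -127

-127


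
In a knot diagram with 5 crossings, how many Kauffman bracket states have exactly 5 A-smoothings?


We choose which 5 of 5 crossings get A-smoothings.
C(5, 5) = 5! / (5! * 0!)
= 1

1


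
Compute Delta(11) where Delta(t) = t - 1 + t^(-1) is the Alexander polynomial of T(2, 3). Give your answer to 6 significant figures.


Substituting t = 11 into Delta(t) = t - 1 + t^(-1):
Term values: (11) + (-1) + (0.0909091)
Sum = 10.09090909
Rounded to 6 significant figures: 10.0909

10.0909


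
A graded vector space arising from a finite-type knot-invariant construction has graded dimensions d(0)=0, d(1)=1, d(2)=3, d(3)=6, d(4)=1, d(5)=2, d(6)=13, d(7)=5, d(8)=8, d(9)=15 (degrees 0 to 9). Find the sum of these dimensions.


Total dimension = d(0) + d(1) + ... + d(9)
= 0 + 1 + 3 + 6 + 1 + 2 + 13 + 5 + 8 + 15
= 54

54


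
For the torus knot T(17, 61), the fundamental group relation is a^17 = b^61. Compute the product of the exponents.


The relation is a^17 = b^61.
Product of exponents = 17 * 61
= 1037

1037


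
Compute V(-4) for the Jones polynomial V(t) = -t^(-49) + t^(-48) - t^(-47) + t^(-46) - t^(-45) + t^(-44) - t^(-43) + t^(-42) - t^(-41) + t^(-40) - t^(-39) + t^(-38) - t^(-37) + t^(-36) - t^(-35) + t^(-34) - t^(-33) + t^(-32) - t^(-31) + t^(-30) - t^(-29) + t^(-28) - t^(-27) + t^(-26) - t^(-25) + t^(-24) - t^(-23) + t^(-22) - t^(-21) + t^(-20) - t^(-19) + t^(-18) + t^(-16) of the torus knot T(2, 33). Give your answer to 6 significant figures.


Substituting t = -4 into V(t) = -t^(-49) + t^(-48) - t^(-47) + t^(-46) - t^(-45) + t^(-44) - t^(-43) + t^(-42) - t^(-41) + t^(-40) - t^(-39) + t^(-38) - t^(-37) + t^(-36) - t^(-35) + t^(-34) - t^(-33) + t^(-32) - t^(-31) + t^(-30) - t^(-29) + t^(-28) - t^(-27) + t^(-26) - t^(-25) + t^(-24) - t^(-23) + t^(-22) - t^(-21) + t^(-20) - t^(-19) + t^(-18) + t^(-16):
  (-)t^(-49) = 3.15544e-30
  (+)t^(-48) = 1.26218e-29
  (-)t^(-47) = 5.04871e-29
  (+)t^(-46) = 2.01948e-28
  (-)t^(-45) = 8.07794e-28
  (+)t^(-44) = 3.23117e-27
  (-)t^(-43) = 1.29247e-26
  (+)t^(-42) = 5.16988e-26
  (-)t^(-41) = 2.06795e-25
  (+)t^(-40) = 8.27181e-25
  (-)t^(-39) = 3.30872e-24
  (+)t^(-38) = 1.32349e-23
  (-)t^(-37) = 5.29396e-23
  (+)t^(-36) = 2.11758e-22
  (-)t^(-35) = 8.47033e-22
  (+)t^(-34) = 3.38813e-21
  (-)t^(-33) = 1.35525e-20
  (+)t^(-32) = 5.42101e-20
  (-)t^(-31) = 2.1684e-19
  (+)t^(-30) = 8.67362e-19
  (-)t^(-29) = 3.46945e-18
  (+)t^(-28) = 1.38778e-17
  (-)t^(-27) = 5.55112e-17
  (+)t^(-26) = 2.22045e-16
  (-)t^(-25) = 8.88178e-16
  (+)t^(-24) = 3.55271e-15
  (-)t^(-23) = 1.42109e-14
  (+)t^(-22) = 5.68434e-14
  (-)t^(-21) = 2.27374e-13
  (+)t^(-20) = 9.09495e-13
  (-)t^(-19) = 3.63798e-12
  (+)t^(-18) = 1.45519e-11
  (+)t^(-16) = 2.32831e-10
Sum = (3.15544e-30) + (1.26218e-29) + (5.04871e-29) + (2.01948e-28) + (8.07794e-28) + (3.23117e-27) + (1.29247e-26) + (5.16988e-26) + (2.06795e-25) + (8.27181e-25) + (3.30872e-24) + (1.32349e-23) + (5.29396e-23) + (2.11758e-22) + (8.47033e-22) + (3.38813e-21) + (1.35525e-20) + (5.42101e-20) + (2.1684e-19) + (8.67362e-19) + (3.46945e-18) + (1.38778e-17) + (5.55112e-17) + (2.22045e-16) + (8.88178e-16) + (3.55271e-15) + (1.42109e-14) + (5.68434e-14) + (2.27374e-13) + (9.09495e-13) + (3.63798e-12) + (1.45519e-11) + (2.32831e-10)
= 2.522331973e-10
Rounded to 6 significant figures: 2.52233e-10

2.52233e-10


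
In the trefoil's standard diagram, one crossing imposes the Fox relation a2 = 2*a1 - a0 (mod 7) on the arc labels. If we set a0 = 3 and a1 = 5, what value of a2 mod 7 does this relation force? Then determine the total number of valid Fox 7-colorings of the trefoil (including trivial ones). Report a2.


Step 1: Apply the given crossing relation 2*a1 - a0 - a2 = 0 (mod 7).
  a2 = 2*a1 - a0 mod 7
  a2 = 2*5 - 3 mod 7
  a2 = 10 - 3 mod 7
  a2 = 7 mod 7 = 0
Step 2: The trefoil has determinant 3.
  Number of Fox p-colorings (p prime) is p^2 if p = 3, else p.
  Since 7 does not divide 3, only trivial (constant) colorings exist.
  (So the trial a0 = 3, a1 = 5 with a0 != a1 does NOT extend to a valid coloring of the whole trefoil: the other two crossing relations require 3*(a1 - a0) = 0 (mod 7), which fails.)
  Total colorings = 7
Step 3: a2 = 0, total Fox 7-colorings = 7

0


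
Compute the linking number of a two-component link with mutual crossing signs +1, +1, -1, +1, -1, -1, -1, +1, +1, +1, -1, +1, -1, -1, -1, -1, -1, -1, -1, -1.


Step 1: Count positive crossings: 7
Step 2: Count negative crossings: 13
Step 3: Sum of signs = 7 - 13 = -6
Step 4: Linking number = sum/2 = -6/2 = -3

-3


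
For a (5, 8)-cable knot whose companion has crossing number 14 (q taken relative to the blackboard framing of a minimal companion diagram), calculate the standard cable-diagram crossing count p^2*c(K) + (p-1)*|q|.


Step 1: Each of the c(K) crossings of the companion diagram becomes p*p = p^2 crossings among the p parallel strands, and each of the |q| twists s_1 s_2 ... s_(p-1) adds (p-1) crossings.
  Crossings = p^2 * c(K) + (p-1)*|q|
Step 2: = 5^2 * 14 + (5-1)*8
Step 3: = 25*14 + 4*8
Step 4: = 350 + 32 = 382

382


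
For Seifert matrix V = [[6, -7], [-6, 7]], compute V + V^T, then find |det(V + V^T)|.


Step 1: Form V + V^T where V = [[6, -7], [-6, 7]]
  V^T = [[6, -6], [-7, 7]]
  V + V^T = [[12, -13], [-13, 14]]
Step 2: det(V + V^T) = 12*14 - (-13)*(-13)
  = 168 - 169 = -1
Step 3: Knot determinant = |det(V + V^T)| = |-1| = 1

1


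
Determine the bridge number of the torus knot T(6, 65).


The bridge number of T(p,q) is min(p,q).
min(6, 65) = 6

6


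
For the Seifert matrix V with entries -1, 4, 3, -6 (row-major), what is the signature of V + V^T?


Step 1: V + V^T = [[-2, 7], [7, -12]]
Step 2: trace = -14, det = -25
Step 3: Discriminant = (-14)^2 - 4*(-25) = 296
Step 4: Eigenvalues: 1.60233, -15.6023
Step 5: Signature = (# positive eigenvalues) - (# negative eigenvalues) = 0

0


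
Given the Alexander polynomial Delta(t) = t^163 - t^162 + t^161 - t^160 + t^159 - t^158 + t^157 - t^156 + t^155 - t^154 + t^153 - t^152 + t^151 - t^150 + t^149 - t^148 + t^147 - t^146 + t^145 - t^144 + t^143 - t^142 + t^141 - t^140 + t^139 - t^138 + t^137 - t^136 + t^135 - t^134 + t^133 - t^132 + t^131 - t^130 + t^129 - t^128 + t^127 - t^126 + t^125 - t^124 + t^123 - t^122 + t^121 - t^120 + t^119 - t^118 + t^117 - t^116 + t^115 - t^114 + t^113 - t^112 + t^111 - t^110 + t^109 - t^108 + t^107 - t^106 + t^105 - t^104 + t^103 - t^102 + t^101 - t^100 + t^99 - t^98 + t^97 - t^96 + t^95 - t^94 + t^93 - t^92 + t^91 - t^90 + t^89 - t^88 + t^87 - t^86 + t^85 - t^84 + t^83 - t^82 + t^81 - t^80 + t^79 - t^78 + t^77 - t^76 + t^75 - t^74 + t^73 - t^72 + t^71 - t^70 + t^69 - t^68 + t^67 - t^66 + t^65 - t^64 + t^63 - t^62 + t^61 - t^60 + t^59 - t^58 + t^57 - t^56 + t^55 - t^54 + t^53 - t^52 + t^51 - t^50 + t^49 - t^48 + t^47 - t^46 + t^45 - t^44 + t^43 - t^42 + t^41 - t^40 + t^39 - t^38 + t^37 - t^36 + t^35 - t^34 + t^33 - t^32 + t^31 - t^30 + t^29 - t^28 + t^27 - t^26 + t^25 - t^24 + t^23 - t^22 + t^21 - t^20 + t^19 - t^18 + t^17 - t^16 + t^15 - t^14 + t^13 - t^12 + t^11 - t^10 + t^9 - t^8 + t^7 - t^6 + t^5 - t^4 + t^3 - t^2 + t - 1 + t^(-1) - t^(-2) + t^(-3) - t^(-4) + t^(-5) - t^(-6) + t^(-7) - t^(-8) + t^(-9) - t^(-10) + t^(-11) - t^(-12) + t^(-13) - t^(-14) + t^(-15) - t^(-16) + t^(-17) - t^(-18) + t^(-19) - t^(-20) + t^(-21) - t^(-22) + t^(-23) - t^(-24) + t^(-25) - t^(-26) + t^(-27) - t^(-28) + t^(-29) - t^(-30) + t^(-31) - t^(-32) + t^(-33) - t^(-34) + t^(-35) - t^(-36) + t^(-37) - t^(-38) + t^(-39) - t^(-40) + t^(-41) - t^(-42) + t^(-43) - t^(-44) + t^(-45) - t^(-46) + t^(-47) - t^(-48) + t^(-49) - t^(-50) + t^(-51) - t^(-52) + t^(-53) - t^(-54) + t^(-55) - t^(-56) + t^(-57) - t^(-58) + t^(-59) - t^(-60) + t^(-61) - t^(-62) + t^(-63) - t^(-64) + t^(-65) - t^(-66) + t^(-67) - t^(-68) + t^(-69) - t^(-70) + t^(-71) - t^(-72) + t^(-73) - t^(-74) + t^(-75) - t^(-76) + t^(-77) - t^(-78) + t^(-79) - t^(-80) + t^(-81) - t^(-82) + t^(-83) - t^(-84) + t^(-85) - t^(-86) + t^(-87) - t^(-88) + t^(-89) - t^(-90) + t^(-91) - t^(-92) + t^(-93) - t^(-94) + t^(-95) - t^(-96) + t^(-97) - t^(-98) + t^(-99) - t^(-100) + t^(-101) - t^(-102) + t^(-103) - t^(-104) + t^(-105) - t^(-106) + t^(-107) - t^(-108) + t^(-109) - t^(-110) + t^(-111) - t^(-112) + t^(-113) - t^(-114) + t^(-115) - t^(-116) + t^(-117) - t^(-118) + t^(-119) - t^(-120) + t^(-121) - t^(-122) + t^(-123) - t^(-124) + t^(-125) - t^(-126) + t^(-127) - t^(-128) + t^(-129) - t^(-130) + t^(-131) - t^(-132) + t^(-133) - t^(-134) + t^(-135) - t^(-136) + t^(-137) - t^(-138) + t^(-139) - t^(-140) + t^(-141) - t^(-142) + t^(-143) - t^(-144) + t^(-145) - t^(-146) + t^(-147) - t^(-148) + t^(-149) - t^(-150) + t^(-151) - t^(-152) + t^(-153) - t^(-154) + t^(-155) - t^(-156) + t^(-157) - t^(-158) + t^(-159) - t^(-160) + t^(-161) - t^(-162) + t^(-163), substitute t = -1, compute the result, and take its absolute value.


Step 1: The polynomial has 327 terms with alternating signs, exponents from 163 down to -163.
Step 2: Substitute t = -1. The i-th term has coefficient (-1)^i and exponent (m-i),
  so its value is (-1)^i * (-1)^(m-i) = (-1)^m = -1 for every i.
Step 3: All 327 terms equal -1, so Delta(-1) = 327 * (-1) = -327
Step 4: |Delta(-1)| = 327

327


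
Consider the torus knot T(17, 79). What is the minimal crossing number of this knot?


For a torus knot T(p, q) with gcd(p,q)=1,
the crossing number is min(p*(q-1), q*(p-1)).
p*(q-1) = 17*78 = 1326
q*(p-1) = 79*16 = 1264
min(1326, 1264) = 1264

1264


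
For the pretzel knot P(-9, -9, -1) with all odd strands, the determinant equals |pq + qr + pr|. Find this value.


Step 1: Compute pq + qr + pr.
pq = (-9)*(-9) = 81
qr = (-9)*(-1) = 9
pr = (-9)*(-1) = 9
pq + qr + pr = 81 + 9 + 9 = 99
Step 2: Take absolute value.
det(P(-9,-9,-1)) = |99| = 99

99


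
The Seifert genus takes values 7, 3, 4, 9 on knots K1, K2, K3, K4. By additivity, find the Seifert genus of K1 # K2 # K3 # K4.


The Seifert genus is additive under connected sum.
Seifert genus(K1 # K2 # K3 # K4) = (7) + (3) + (4) + (9)
= 23

23


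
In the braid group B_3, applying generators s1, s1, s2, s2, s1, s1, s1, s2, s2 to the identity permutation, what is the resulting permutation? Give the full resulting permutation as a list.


Starting with identity [1, 2, 3].
Apply generators in sequence:
  After s1: [2, 1, 3]
  After s1: [1, 2, 3]
  After s2: [1, 3, 2]
  After s2: [1, 2, 3]
  After s1: [2, 1, 3]
  After s1: [1, 2, 3]
  After s1: [2, 1, 3]
  After s2: [2, 3, 1]
  After s2: [2, 1, 3]
Final permutation: [2, 1, 3]

[2, 1, 3]


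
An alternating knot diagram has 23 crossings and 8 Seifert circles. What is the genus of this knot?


For alternating knots, g = (c - s + 1)/2.
= (23 - 8 + 1)/2
= 16/2 = 8

8


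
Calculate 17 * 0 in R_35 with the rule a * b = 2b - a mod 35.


17 * 0 = 2*0 - 17 mod 35
= 0 - 17 mod 35
= -17 mod 35 = 18

18


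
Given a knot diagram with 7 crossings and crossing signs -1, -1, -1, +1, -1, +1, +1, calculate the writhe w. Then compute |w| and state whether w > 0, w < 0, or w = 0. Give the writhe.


Step 1: Count positive crossings (+1).
Positive crossings: 3
Step 2: Count negative crossings (-1).
Negative crossings: 4
Step 3: Writhe = (positive) - (negative)
w = 3 - 4 = -1
Step 4: |w| = 1, and w is negative

-1


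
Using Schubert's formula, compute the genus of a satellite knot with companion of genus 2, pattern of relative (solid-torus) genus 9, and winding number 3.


Schubert: g(satellite) = g_rel(pattern) + |winding| * g(companion),
where g_rel(pattern) is the genus of the pattern relative to the solid torus.
= 9 + 3 * 2
= 9 + 6 = 15

15


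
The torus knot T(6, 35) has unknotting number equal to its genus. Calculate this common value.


For a torus knot T(p,q), both the unknotting number and genus equal (p-1)(q-1)/2.
= (6-1)(35-1)/2
= 5*34/2
= 170/2 = 85

85


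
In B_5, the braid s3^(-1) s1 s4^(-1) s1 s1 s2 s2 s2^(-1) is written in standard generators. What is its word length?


The word length counts the number of generators (including inverses).
Listing each generator: s3^(-1), s1, s4^(-1), s1, s1, s2, s2, s2^(-1)
There are 8 generators in this braid word.

8


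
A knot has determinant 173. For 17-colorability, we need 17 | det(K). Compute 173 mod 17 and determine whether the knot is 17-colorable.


Step 1: A knot is p-colorable if and only if p divides its determinant.
Step 2: Compute 173 mod 17.
173 = 10 * 17 + 3
Step 3: 173 mod 17 = 3
Step 4: The knot is 17-colorable: no

3


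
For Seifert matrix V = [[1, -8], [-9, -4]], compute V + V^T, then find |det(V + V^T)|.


Step 1: Form V + V^T where V = [[1, -8], [-9, -4]]
  V^T = [[1, -9], [-8, -4]]
  V + V^T = [[2, -17], [-17, -8]]
Step 2: det(V + V^T) = 2*(-8) - (-17)*(-17)
  = -16 - 289 = -305
Step 3: Knot determinant = |det(V + V^T)| = |-305| = 305

305


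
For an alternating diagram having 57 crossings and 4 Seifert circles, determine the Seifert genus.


For alternating knots, g = (c - s + 1)/2.
= (57 - 4 + 1)/2
= 54/2 = 27

27


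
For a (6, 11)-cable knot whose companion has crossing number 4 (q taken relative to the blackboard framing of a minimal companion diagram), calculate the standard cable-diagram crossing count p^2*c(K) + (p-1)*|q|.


Step 1: Each of the c(K) crossings of the companion diagram becomes p*p = p^2 crossings among the p parallel strands, and each of the |q| twists s_1 s_2 ... s_(p-1) adds (p-1) crossings.
  Crossings = p^2 * c(K) + (p-1)*|q|
Step 2: = 6^2 * 4 + (6-1)*11
Step 3: = 36*4 + 5*11
Step 4: = 144 + 55 = 199

199


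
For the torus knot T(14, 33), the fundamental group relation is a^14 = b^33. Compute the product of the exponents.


The relation is a^14 = b^33.
Product of exponents = 14 * 33
= 462

462


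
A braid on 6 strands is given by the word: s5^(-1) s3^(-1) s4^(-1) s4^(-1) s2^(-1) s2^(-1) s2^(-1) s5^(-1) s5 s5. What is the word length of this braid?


The word length counts the number of generators (including inverses).
Listing each generator: s5^(-1), s3^(-1), s4^(-1), s4^(-1), s2^(-1), s2^(-1), s2^(-1), s5^(-1), s5, s5
There are 10 generators in this braid word.

10


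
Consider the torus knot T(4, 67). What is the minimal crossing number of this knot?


For a torus knot T(p, q) with gcd(p,q)=1,
the crossing number is min(p*(q-1), q*(p-1)).
p*(q-1) = 4*66 = 264
q*(p-1) = 67*3 = 201
min(264, 201) = 201

201


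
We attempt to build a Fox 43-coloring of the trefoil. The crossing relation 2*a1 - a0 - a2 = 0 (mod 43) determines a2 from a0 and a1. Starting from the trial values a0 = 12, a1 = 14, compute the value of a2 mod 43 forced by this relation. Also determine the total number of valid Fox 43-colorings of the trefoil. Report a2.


Step 1: Apply the given crossing relation 2*a1 - a0 - a2 = 0 (mod 43).
  a2 = 2*a1 - a0 mod 43
  a2 = 2*14 - 12 mod 43
  a2 = 28 - 12 mod 43
  a2 = 16 mod 43 = 16
Step 2: The trefoil has determinant 3.
  Number of Fox p-colorings (p prime) is p^2 if p = 3, else p.
  Since 43 does not divide 3, only trivial (constant) colorings exist.
  (So the trial a0 = 12, a1 = 14 with a0 != a1 does NOT extend to a valid coloring of the whole trefoil: the other two crossing relations require 3*(a1 - a0) = 0 (mod 43), which fails.)
  Total colorings = 43
Step 3: a2 = 16, total Fox 43-colorings = 43

16


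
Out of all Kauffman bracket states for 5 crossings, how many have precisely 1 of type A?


We choose which 1 of 5 crossings get A-smoothings.
C(5, 1) = 5! / (1! * 4!)
= 5

5


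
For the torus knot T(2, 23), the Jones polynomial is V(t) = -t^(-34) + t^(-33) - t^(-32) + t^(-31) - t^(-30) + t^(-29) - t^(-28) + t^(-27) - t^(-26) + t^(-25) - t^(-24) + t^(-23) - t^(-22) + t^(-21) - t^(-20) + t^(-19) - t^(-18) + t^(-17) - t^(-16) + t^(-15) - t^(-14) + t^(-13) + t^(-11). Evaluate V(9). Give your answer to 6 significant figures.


Substituting t = 9 into V(t) = -t^(-34) + t^(-33) - t^(-32) + t^(-31) - t^(-30) + t^(-29) - t^(-28) + t^(-27) - t^(-26) + t^(-25) - t^(-24) + t^(-23) - t^(-22) + t^(-21) - t^(-20) + t^(-19) - t^(-18) + t^(-17) - t^(-16) + t^(-15) - t^(-14) + t^(-13) + t^(-11):
  (-)t^(-34) = -3.59546e-33
  (+)t^(-33) = 3.23592e-32
  (-)t^(-32) = -2.91232e-31
  (+)t^(-31) = 2.62109e-30
  (-)t^(-30) = -2.35898e-29
  (+)t^(-29) = 2.12308e-28
  (-)t^(-28) = -1.91078e-27
  (+)t^(-27) = 1.7197e-26
  (-)t^(-26) = -1.54773e-25
  (+)t^(-25) = 1.39296e-24
  (-)t^(-24) = -1.25366e-23
  (+)t^(-23) = 1.12829e-22
  (-)t^(-22) = -1.01546e-21
  (+)t^(-21) = 9.13918e-21
  (-)t^(-20) = -8.22526e-20
  (+)t^(-19) = 7.40274e-19
  (-)t^(-18) = -6.66246e-18
  (+)t^(-17) = 5.99622e-17
  (-)t^(-16) = -5.3966e-16
  (+)t^(-15) = 4.85694e-15
  (-)t^(-14) = -4.37124e-14
  (+)t^(-13) = 3.93412e-13
  (+)t^(-11) = 3.18664e-11
Sum = (-3.59546e-33) + (3.23592e-32) + (-2.91232e-31) + (2.62109e-30) + (-2.35898e-29) + (2.12308e-28) + (-1.91078e-27) + (1.7197e-26) + (-1.54773e-25) + (1.39296e-24) + (-1.25366e-23) + (1.12829e-22) + (-1.01546e-21) + (9.13918e-21) + (-8.22526e-20) + (7.40274e-19) + (-6.66246e-18) + (5.99622e-17) + (-5.3966e-16) + (4.85694e-15) + (-4.37124e-14) + (3.93412e-13) + (3.18664e-11)
= 3.222042607e-11
Rounded to 6 significant figures: 3.22204e-11

3.22204e-11


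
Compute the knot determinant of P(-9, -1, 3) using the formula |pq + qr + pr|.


Step 1: Compute pq + qr + pr.
pq = (-9)*(-1) = 9
qr = (-1)*3 = -3
pr = (-9)*3 = -27
pq + qr + pr = 9 + (-3) + (-27) = -21
Step 2: Take absolute value.
det(P(-9,-1,3)) = |-21| = 21

21


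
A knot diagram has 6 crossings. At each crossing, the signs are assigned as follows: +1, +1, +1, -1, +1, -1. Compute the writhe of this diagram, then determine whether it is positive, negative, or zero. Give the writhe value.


Step 1: Count positive crossings (+1).
Positive crossings: 4
Step 2: Count negative crossings (-1).
Negative crossings: 2
Step 3: Writhe = (positive) - (negative)
w = 4 - 2 = 2
Step 4: |w| = 2, and w is positive

2


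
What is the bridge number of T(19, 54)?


The bridge number of T(p,q) is min(p,q).
min(19, 54) = 19

19


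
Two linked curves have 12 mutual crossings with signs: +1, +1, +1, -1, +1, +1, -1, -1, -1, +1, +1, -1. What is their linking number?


Step 1: Count positive crossings: 7
Step 2: Count negative crossings: 5
Step 3: Sum of signs = 7 - 5 = 2
Step 4: Linking number = sum/2 = 2/2 = 1

1


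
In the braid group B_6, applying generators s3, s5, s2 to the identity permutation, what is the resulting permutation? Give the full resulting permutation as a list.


Starting with identity [1, 2, 3, 4, 5, 6].
Apply generators in sequence:
  After s3: [1, 2, 4, 3, 5, 6]
  After s5: [1, 2, 4, 3, 6, 5]
  After s2: [1, 4, 2, 3, 6, 5]
Final permutation: [1, 4, 2, 3, 6, 5]

[1, 4, 2, 3, 6, 5]


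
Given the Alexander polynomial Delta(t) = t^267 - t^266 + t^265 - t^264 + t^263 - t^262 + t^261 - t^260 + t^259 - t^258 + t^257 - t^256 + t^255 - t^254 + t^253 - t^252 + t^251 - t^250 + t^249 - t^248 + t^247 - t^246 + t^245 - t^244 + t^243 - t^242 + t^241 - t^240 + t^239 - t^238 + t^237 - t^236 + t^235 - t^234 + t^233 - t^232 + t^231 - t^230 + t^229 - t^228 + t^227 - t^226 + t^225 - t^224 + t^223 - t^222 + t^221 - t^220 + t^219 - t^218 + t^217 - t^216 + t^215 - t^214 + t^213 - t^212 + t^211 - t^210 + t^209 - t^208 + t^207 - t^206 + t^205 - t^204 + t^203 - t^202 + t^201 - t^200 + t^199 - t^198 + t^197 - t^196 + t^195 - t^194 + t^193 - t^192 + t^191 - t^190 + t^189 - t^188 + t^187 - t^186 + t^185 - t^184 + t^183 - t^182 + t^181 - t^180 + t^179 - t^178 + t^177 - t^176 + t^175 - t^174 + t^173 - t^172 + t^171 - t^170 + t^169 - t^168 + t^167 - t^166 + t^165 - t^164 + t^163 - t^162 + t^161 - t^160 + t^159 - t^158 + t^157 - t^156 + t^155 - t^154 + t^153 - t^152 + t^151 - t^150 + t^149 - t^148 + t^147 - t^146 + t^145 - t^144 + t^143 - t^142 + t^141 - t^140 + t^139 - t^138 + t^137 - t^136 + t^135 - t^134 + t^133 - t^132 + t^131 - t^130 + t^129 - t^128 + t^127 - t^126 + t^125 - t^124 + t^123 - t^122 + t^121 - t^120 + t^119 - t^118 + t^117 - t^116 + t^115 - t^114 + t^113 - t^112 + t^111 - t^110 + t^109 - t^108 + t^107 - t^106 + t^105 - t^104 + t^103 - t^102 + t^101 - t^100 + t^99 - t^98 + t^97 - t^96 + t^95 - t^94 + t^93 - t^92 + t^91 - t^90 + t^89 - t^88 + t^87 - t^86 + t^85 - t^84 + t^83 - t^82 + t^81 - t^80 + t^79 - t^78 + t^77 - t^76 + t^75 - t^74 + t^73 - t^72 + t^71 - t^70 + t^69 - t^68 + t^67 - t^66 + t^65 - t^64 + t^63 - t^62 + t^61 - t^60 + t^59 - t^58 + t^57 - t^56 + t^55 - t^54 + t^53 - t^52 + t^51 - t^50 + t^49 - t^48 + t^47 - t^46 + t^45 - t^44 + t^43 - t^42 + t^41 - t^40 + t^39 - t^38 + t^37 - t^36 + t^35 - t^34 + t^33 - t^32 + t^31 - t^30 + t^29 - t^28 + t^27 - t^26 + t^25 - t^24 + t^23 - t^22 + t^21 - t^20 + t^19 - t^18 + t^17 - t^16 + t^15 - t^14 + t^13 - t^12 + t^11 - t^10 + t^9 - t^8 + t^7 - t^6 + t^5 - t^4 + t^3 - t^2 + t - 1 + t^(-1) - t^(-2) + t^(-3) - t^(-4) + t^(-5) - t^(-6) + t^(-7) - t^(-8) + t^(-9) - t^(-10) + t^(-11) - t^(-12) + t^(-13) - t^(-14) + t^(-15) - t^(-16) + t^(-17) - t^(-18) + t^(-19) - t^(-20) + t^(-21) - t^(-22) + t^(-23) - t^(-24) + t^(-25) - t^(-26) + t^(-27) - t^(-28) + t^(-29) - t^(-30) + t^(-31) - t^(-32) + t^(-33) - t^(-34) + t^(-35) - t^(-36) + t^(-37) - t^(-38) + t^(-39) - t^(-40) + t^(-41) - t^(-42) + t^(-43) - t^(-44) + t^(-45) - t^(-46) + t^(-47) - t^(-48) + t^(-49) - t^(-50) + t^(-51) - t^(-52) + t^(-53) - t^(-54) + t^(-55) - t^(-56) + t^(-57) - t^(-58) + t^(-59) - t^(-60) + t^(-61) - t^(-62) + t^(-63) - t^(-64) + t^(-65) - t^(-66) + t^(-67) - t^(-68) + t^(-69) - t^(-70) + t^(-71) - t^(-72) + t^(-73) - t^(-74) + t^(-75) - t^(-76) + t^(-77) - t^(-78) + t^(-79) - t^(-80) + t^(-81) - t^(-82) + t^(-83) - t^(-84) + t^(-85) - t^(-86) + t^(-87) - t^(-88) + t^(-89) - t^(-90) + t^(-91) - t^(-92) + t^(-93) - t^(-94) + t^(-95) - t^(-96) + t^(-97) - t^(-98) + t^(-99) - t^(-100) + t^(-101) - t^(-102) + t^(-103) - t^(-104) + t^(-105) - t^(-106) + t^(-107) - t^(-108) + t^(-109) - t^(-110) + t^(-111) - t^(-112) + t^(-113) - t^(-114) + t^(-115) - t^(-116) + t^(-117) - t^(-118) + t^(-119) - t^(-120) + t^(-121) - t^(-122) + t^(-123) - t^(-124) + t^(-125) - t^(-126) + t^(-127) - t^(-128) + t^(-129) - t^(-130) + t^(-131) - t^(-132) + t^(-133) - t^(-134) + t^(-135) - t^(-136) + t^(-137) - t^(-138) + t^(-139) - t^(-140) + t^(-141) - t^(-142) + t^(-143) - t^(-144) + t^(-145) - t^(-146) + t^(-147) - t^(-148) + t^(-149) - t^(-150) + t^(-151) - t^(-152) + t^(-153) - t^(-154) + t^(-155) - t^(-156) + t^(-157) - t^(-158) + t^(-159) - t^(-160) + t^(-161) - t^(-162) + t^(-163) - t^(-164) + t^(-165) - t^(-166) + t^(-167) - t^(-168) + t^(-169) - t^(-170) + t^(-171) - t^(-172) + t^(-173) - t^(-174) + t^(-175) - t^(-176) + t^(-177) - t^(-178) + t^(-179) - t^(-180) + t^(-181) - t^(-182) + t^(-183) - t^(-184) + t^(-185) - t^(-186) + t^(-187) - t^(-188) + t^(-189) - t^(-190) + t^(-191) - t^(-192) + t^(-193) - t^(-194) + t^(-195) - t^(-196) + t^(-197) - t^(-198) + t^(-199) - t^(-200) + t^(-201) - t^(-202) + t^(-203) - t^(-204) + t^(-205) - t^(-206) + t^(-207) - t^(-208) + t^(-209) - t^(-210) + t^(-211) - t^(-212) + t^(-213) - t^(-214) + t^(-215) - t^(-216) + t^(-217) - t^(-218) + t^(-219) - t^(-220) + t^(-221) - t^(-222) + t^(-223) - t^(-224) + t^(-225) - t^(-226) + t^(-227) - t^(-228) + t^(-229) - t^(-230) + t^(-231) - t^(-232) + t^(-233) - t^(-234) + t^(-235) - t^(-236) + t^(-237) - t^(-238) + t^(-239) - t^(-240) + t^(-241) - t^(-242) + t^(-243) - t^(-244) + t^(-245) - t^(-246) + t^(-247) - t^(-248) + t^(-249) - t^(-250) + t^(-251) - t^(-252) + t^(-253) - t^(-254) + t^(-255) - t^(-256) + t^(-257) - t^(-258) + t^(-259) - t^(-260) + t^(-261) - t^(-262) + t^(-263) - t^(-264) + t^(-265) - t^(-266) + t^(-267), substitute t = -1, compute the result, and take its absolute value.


Step 1: The polynomial has 535 terms with alternating signs, exponents from 267 down to -267.
Step 2: Substitute t = -1. The i-th term has coefficient (-1)^i and exponent (m-i),
  so its value is (-1)^i * (-1)^(m-i) = (-1)^m = -1 for every i.
Step 3: All 535 terms equal -1, so Delta(-1) = 535 * (-1) = -535
Step 4: |Delta(-1)| = 535

535


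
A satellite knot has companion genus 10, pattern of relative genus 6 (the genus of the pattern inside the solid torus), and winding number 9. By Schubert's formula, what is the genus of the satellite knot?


Schubert: g(satellite) = g_rel(pattern) + |winding| * g(companion),
where g_rel(pattern) is the genus of the pattern relative to the solid torus.
= 6 + 9 * 10
= 6 + 90 = 96

96


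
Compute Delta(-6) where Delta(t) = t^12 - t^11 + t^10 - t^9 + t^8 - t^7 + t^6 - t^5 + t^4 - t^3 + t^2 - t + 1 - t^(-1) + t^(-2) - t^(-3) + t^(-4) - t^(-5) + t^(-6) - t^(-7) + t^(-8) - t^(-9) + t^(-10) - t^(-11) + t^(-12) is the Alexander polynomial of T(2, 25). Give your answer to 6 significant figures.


Substituting t = -6 into Delta(t) = t^12 - t^11 + t^10 - t^9 + t^8 - t^7 + t^6 - t^5 + t^4 - t^3 + t^2 - t + 1 - t^(-1) + t^(-2) - t^(-3) + t^(-4) - t^(-5) + t^(-6) - t^(-7) + t^(-8) - t^(-9) + t^(-10) - t^(-11) + t^(-12):
Term values: (2176782336) + (362797056) + (60466176) + (10077696) + (1679616) + (279936) + (46656) + (7776) + (1296) + (216) + (36) + (6) + (1) + (0.166667) + (0.0277778) + (0.00462963) + (0.000771605) + (0.000128601) + (2.14335e-05) + (3.57225e-06) + (5.95374e-07) + (9.9229e-08) + (1.65382e-08) + (2.75636e-09) + (4.59394e-10)
Sum = 2612138803
Rounded to 6 significant figures: 2.61214e+09

2.61214e+09


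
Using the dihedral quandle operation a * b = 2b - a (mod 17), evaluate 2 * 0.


2 * 0 = 2*0 - 2 mod 17
= 0 - 2 mod 17
= -2 mod 17 = 15

15


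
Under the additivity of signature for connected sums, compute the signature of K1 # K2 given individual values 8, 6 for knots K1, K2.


The signature is additive under connected sum.
signature(K1 # K2) = (8) + (6)
= 14

14


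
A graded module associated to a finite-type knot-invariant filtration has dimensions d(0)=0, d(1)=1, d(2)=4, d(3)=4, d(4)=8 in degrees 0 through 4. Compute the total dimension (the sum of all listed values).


Total dimension = d(0) + d(1) + ... + d(4)
= 0 + 1 + 4 + 4 + 8
= 17

17


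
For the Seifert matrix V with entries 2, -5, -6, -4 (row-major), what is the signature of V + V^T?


Step 1: V + V^T = [[4, -11], [-11, -8]]
Step 2: trace = -4, det = -153
Step 3: Discriminant = (-4)^2 - 4*(-153) = 628
Step 4: Eigenvalues: 10.53, -14.53
Step 5: Signature = (# positive eigenvalues) - (# negative eigenvalues) = 0

0


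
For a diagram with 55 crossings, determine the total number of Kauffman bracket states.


Each crossing contributes 2 choices (A-smoothing or B-smoothing).
Total states = 2^55 = 36028797018963968

36028797018963968


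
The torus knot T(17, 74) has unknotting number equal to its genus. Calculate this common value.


For a torus knot T(p,q), both the unknotting number and genus equal (p-1)(q-1)/2.
= (17-1)(74-1)/2
= 16*73/2
= 1168/2 = 584

584


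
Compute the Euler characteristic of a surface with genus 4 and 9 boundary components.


chi = 2 - 2g - b
= 2 - 2*4 - 9
= 2 - 8 - 9 = -15

-15


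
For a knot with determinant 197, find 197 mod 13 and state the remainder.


Step 1: A knot is p-colorable if and only if p divides its determinant.
Step 2: Compute 197 mod 13.
197 = 15 * 13 + 2
Step 3: 197 mod 13 = 2
Step 4: The knot is 13-colorable: no

2


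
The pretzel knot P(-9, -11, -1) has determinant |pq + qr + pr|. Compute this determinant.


Step 1: Compute pq + qr + pr.
pq = (-9)*(-11) = 99
qr = (-11)*(-1) = 11
pr = (-9)*(-1) = 9
pq + qr + pr = 99 + 11 + 9 = 119
Step 2: Take absolute value.
det(P(-9,-11,-1)) = |119| = 119

119


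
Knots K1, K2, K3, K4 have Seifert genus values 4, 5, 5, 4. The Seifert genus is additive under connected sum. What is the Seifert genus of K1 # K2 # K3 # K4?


The Seifert genus is additive under connected sum.
Seifert genus(K1 # K2 # K3 # K4) = (4) + (5) + (5) + (4)
= 18

18


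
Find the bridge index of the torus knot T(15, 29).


The bridge number of T(p,q) is min(p,q).
min(15, 29) = 15

15


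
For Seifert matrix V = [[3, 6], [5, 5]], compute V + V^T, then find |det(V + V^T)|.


Step 1: Form V + V^T where V = [[3, 6], [5, 5]]
  V^T = [[3, 5], [6, 5]]
  V + V^T = [[6, 11], [11, 10]]
Step 2: det(V + V^T) = 6*10 - 11*11
  = 60 - 121 = -61
Step 3: Knot determinant = |det(V + V^T)| = |-61| = 61

61


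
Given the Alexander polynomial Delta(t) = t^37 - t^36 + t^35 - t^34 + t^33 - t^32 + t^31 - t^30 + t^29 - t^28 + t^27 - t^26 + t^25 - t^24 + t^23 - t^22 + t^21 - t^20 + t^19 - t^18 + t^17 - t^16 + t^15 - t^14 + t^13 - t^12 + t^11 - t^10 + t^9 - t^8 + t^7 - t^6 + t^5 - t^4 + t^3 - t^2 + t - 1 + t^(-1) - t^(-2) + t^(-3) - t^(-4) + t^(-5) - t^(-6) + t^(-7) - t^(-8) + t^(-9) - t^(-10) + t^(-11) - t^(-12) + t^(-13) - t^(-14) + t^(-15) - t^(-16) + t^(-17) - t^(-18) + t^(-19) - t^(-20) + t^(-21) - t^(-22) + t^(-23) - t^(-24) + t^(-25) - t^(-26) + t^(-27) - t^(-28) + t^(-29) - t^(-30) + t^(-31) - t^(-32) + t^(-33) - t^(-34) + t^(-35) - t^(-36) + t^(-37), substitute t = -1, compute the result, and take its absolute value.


Step 1: The polynomial has 75 terms with alternating signs, exponents from 37 down to -37.
Step 2: Substitute t = -1. The i-th term has coefficient (-1)^i and exponent (m-i),
  so its value is (-1)^i * (-1)^(m-i) = (-1)^m = -1 for every i.
Step 3: All 75 terms equal -1, so Delta(-1) = 75 * (-1) = -75
Step 4: |Delta(-1)| = 75

75


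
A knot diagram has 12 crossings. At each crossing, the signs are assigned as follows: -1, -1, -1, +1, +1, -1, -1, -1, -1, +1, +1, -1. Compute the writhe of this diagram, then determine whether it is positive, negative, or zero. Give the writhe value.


Step 1: Count positive crossings (+1).
Positive crossings: 4
Step 2: Count negative crossings (-1).
Negative crossings: 8
Step 3: Writhe = (positive) - (negative)
w = 4 - 8 = -4
Step 4: |w| = 4, and w is negative

-4
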